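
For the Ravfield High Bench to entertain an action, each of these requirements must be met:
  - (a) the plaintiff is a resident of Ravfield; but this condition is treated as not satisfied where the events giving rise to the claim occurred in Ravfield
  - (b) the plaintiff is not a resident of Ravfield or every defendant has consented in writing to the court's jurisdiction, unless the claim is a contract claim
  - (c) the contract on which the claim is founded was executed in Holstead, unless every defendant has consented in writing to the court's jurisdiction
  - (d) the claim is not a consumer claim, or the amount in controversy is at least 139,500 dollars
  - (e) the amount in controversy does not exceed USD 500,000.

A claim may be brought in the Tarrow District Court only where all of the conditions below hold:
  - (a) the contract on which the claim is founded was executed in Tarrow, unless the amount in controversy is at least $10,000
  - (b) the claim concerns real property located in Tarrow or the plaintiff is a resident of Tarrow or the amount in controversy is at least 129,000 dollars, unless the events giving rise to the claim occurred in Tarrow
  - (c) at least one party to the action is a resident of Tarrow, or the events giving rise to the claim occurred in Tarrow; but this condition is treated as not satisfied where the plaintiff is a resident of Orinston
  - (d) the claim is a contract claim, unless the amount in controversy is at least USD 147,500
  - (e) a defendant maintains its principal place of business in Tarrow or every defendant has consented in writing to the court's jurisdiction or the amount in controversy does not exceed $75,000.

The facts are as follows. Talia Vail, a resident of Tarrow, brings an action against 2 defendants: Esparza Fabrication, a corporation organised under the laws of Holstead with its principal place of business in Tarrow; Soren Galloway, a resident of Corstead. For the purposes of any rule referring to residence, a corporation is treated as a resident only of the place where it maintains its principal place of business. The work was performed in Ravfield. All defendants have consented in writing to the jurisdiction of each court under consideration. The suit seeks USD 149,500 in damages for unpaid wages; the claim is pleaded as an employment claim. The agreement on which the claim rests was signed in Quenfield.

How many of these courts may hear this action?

1

The Ravfield High Bench:
  (a) The plaintiff resides in Tarrow, not Ravfield. Not satisfied.
  (b) The plaintiff resides in Tarrow, which is not Ravfield, which satisfies one of the alternatives. Met.
  (c) The contract was executed in Quenfield, not Holstead. However, every defendant has filed written consent, so the 'unless' proviso supplies this condition. Condition met.
  (d) The claim is an employment claim, not a consumer claim, so this disjunct is met. Met.
  (e) The amount in controversy is $149,500, within the USD 500,000 ceiling. Condition met.
  → No jurisdiction.
The Tarrow District Court:
  (a) The contract was executed in Quenfield, not Tarrow. But the amount in controversy is 149,500 dollars, which meets the 10,000 dollars floor, and the 'unless' clause therefore excuses the requirement. Condition met.
  (b) The plaintiff resides in Tarrow, so this disjunct is met. Met.
  (c) Talia Vail resides in Tarrow, so one alternative holds. The carve-out does not apply: the plaintiff resides in Tarrow, not Orinston. Condition met.
  (d) The claim is an employment claim, not a contract claim. However, the amount in controversy is $149,500, which meets the USD 147,500 floor, so the 'unless' proviso supplies this condition. Condition met.
  (e) Esparza Fabrication has its principal place of business in Tarrow, which satisfies one of the alternatives. Satisfied.
  → The court has jurisdiction.
Courts with jurisdiction: the Tarrow District Court — 1 in total.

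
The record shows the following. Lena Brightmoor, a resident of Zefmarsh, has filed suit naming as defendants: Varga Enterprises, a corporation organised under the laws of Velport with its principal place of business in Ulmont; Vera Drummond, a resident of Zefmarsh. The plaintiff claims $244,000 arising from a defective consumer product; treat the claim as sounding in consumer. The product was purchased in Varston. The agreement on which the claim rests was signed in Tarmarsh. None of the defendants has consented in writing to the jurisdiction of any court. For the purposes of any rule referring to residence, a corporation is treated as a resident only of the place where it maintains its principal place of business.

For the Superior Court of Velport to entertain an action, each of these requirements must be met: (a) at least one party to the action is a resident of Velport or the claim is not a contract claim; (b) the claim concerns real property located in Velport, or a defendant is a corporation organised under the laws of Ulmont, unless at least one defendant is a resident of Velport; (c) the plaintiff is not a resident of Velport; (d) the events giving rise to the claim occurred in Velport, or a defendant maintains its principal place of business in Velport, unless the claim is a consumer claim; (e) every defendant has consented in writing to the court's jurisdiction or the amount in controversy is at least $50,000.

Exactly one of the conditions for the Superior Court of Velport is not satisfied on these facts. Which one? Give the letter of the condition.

(b)

The Superior Court of Velport:
  (a) The claim is a consumer claim, not a contract claim, which satisfies one of the alternatives. Condition met.
  (b) The claim does not concern real property; the corporate defendant(s) are organised in Velport, not Ulmont — none of the alternatives is met. Nor does the 'unless' clause help: no defendant resides in Velport (they reside in Ulmont, Zefmarsh). Fails.
  (c) The plaintiff resides in Zefmarsh, which is not Velport. Met.
  (d) The operative events occurred in Varston, not Velport; the corporate defendant(s) have their principal place of business in Ulmont, not Velport — none of the alternatives is met. The proviso rescues it, though: the claim is a consumer claim. Condition met.
  (e) The amount in controversy is 244,000 dollars, which meets the $50,000 floor, so one alternative holds. Satisfied.
Only condition (b) fails.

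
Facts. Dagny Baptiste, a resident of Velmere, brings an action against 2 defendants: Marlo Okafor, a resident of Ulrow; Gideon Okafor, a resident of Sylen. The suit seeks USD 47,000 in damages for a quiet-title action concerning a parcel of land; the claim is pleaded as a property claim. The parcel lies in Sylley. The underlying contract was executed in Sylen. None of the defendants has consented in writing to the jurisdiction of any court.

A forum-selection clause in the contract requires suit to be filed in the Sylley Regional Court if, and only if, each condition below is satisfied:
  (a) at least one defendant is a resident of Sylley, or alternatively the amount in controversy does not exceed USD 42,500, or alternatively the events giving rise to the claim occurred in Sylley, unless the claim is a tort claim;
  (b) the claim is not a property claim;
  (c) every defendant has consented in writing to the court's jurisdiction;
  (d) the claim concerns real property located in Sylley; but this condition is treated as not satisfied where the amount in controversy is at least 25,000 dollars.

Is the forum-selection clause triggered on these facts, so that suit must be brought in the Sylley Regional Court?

No

The Sylley Regional Court:
  (a) The operative events occurred in Sylley, which satisfies one of the alternatives. Met.
  (b) The claim is a property claim. Condition not met.
  (c) No such written consent has been filed. Not met.
  (d) The property lies in Sylley. But the amount in controversy is 47,000 dollars, which meets the USD 25,000 floor, triggering the carve-out and defeating this condition. Not met.
  → The clause does not apply.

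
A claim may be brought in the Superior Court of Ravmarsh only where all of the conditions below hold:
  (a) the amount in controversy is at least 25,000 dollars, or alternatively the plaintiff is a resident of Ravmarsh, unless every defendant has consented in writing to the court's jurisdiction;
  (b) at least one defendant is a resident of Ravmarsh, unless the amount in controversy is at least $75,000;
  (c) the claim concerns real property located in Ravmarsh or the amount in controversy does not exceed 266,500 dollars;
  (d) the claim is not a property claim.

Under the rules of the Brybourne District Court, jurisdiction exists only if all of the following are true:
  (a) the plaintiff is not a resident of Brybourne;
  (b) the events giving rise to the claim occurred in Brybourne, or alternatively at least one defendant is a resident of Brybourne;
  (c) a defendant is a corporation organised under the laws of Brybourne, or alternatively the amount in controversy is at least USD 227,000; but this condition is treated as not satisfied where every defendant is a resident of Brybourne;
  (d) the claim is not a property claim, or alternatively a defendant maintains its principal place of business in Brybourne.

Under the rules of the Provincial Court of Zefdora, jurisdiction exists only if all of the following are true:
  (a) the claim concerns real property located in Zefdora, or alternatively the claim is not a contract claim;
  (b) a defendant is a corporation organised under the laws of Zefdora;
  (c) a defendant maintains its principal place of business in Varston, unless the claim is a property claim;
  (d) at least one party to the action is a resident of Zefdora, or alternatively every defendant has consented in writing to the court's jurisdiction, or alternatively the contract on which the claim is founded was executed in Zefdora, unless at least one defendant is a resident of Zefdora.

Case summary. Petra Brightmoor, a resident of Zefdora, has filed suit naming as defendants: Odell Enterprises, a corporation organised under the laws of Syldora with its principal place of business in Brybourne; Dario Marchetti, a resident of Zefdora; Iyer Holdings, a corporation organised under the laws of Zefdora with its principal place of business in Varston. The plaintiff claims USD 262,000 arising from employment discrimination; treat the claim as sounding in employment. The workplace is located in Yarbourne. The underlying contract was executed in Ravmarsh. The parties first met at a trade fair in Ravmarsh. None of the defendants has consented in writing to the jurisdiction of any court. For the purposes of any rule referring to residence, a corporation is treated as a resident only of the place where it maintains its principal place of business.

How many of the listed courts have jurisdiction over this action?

3

The Superior Court of Ravmarsh:
  (a) The amount in controversy is $262,000, which meets the USD 25,000 floor, which satisfies one of the alternatives. Condition met.
  (b) No defendant resides in Ravmarsh (they reside in Brybourne, Zefdora, Varston). However, the amount in controversy is 262,000 dollars, which meets the 75,000 dollars floor, so the 'unless' proviso supplies this condition. Satisfied.
  (c) The amount in controversy is $262,000, within the USD 266,500 ceiling, which satisfies one of the alternatives. Satisfied.
  (d) The claim is an employment claim, not a property claim. Met.
  → Every requirement is satisfied — jurisdiction.
The Brybourne District Court:
  (a) The plaintiff resides in Zefdora, which is not Brybourne. Satisfied.
  (b) Odell Enterprises resides in Brybourne, so this disjunct is met. Satisfied.
  (c) The amount in controversy is $262,000, which meets the 227,000 dollars floor, so one alternative holds. The exception is not triggered, since the defendants reside as follows — Odell Enterprises in Brybourne, Dario Marchetti in Zefdora, Iyer Holdings in Varston — not all in Brybourne. Condition met.
  (d) The claim is an employment claim, not a property claim, so one alternative holds. Satisfied.
  → Jurisdiction lies.
The Provincial Court of Zefdora:
  (a) The claim is an employment claim, not a contract claim — that alternative is enough. Met.
  (b) Iyer Holdings is organised under the laws of Zefdora. Satisfied.
  (c) Iyer Holdings has its principal place of business in Varston. Condition met.
  (d) Petra Brightmoor resides in Zefdora, so this disjunct is met. Condition met.
  → The court has jurisdiction.
Courts with jurisdiction: the Superior Court of Ravmarsh, the Brybourne District Court, the Provincial Court of Zefdora — 3 in total.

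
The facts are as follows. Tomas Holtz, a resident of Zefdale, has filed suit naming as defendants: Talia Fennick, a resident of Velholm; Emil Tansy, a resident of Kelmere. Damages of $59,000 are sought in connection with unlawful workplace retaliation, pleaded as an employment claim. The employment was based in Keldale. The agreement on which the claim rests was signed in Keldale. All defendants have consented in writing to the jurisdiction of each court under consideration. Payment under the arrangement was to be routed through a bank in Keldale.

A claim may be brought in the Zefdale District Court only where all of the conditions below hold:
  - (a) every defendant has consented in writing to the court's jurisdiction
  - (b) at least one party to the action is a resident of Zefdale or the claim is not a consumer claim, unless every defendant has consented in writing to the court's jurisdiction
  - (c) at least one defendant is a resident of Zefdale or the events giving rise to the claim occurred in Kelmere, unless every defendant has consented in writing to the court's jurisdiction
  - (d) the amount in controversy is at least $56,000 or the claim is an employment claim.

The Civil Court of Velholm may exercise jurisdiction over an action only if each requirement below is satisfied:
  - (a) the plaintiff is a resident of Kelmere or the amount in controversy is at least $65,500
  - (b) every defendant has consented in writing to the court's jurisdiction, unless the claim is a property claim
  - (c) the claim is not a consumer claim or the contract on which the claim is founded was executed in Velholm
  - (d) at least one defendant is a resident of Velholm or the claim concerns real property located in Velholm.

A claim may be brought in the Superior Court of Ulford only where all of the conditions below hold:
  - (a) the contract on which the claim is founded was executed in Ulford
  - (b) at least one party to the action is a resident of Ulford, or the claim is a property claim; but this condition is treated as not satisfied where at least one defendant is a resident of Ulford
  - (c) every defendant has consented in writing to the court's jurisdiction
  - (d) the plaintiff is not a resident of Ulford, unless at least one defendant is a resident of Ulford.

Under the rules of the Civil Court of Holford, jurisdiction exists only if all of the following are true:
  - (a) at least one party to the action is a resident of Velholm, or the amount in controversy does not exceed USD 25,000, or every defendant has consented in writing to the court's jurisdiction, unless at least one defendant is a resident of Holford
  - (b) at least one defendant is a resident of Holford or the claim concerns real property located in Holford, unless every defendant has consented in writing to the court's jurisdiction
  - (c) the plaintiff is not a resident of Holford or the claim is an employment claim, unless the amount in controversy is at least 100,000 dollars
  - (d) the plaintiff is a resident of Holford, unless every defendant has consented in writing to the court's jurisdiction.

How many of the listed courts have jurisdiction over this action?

2

The Zefdale District Court:
  (a) Every defendant has filed written consent. Met.
  (b) Tomas Holtz resides in Zefdale, which satisfies one of the alternatives. Condition met.
  (c) No defendant resides in Zefdale (they reside in Velholm, Kelmere); the operative events occurred in Keldale, not Kelmere — no alternative holds. But every defendant has filed written consent, and the 'unless' clause therefore excuses the requirement. Met.
  (d) The amount in controversy is 59,000 dollars, which meets the 56,000 dollars floor, so one alternative holds. Condition met.
  → Jurisdiction lies.
The Civil Court of Velholm:
  (a) The plaintiff resides in Zefdale, not Kelmere; the amount in controversy is 59,000 dollars, below the $65,500 floor — every alternative fails. Not met.
  (b) Every defendant has filed written consent. Satisfied.
  (c) The claim is an employment claim, not a consumer claim, so one alternative holds. Met.
  (d) Talia Fennick resides in Velholm — that alternative is enough. Met.
  → Not every requirement is met — no jurisdiction.
The Superior Court of Ulford:
  (a) The contract was executed in Keldale, not Ulford. Not met.
  (b) No party resides in Ulford; the claim is an employment claim, not a property claim — none of the alternatives is met. Condition not met.
  (c) Every defendant has filed written consent. Condition met.
  (d) The plaintiff resides in Zefdale, which is not Ulford. Condition met.
  → No jurisdiction.
The Civil Court of Holford:
  (a) Talia Fennick resides in Velholm, so one alternative holds. Met.
  (b) No defendant resides in Holford (they reside in Velholm, Kelmere); the claim does not concern real property — no alternative holds. The proviso rescues it, though: every defendant has filed written consent. Condition met.
  (c) The plaintiff resides in Zefdale, which is not Holford, so this disjunct is met. Satisfied.
  (d) The plaintiff resides in Zefdale, not Holford. The proviso rescues it, though: every defendant has filed written consent. Satisfied.
  → The court has jurisdiction.
Courts with jurisdiction: the Zefdale District Court, the Civil Court of Holford — 2 in total.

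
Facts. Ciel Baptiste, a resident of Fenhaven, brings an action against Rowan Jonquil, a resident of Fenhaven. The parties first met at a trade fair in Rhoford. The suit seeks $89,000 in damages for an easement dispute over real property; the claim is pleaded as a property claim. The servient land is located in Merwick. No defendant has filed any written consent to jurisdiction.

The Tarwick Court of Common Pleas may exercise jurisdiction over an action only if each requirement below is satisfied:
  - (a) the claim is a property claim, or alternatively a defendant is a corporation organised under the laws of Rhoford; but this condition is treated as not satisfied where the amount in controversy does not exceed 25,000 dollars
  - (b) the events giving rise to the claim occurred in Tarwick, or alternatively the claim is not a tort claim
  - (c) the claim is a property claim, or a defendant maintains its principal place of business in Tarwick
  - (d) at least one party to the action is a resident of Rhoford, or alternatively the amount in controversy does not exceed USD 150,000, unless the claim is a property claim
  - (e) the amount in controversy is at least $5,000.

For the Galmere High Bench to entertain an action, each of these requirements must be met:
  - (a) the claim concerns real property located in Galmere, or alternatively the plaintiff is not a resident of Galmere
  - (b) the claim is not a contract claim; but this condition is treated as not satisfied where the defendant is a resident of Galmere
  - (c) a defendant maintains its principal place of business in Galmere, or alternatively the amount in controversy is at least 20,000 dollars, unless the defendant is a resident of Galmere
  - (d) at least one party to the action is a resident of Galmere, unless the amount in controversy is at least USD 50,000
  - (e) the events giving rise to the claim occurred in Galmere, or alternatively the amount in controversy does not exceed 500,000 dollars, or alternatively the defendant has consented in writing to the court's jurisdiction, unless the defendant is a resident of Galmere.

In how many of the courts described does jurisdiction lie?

The Tarwick Court of Common Pleas:
  (a) The claim is a property claim, so this disjunct is met. The exception is not triggered, since the amount in controversy is 89,000 dollars, above the 25,000 dollars ceiling. Met.
  (b) The claim is a property claim, not a tort claim, so one alternative holds. Met.
  (c) The claim is a property claim, which satisfies one of the alternatives. Met.
  (d) The amount in controversy is $89,000, within the $150,000 ceiling, so one alternative holds. Satisfied.
  (e) The amount in controversy is USD 89,000, which meets the USD 5,000 floor. Satisfied.
  → Jurisdiction lies.
The Galmere High Bench:
  (a) The plaintiff resides in Fenhaven, which is not Galmere, so this disjunct is met. Met.
  (b) The claim is a property claim, not a contract claim. The carve-out does not apply: the defendant resides in Fenhaven, not Galmere. Satisfied.
  (c) The amount in controversy is USD 89,000, which meets the USD 20,000 floor, so this disjunct is met. Met.
  (d) No party resides in Galmere. But the amount in controversy is 89,000 dollars, which meets the USD 50,000 floor, and the 'unless' clause therefore excuses the requirement. Condition met.
  (e) The amount in controversy is USD 89,000, within the 500,000 dollars ceiling, which satisfies one of the alternatives. Satisfied.
  → The court has jurisdiction.
Courts with jurisdiction: the Tarwick Court of Common Pleas, the Galmere High Bench — 2 in total.

2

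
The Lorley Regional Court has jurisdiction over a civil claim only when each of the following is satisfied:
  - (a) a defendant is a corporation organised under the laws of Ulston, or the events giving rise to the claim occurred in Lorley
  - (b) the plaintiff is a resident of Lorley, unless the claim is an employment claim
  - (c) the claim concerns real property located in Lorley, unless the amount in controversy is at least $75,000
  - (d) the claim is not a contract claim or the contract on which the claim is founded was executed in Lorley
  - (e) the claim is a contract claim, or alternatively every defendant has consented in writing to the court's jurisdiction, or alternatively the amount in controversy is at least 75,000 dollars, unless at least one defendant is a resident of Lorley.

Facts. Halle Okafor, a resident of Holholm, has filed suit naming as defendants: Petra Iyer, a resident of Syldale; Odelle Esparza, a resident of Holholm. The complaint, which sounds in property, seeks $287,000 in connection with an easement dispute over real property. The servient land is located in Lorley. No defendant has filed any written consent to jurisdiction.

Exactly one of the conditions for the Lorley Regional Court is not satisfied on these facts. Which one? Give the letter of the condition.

(b)

The Lorley Regional Court:
  (a) The operative events occurred in Lorley, which satisfies one of the alternatives. Condition met.
  (b) The plaintiff resides in Holholm, not Lorley. The proviso offers no rescue either, since the claim is a property claim, not an employment claim. Not met.
  (c) The property lies in Lorley. Satisfied.
  (d) The claim is a property claim, not a contract claim, so this disjunct is met. Condition met.
  (e) The amount in controversy is 287,000 dollars, which meets the 75,000 dollars floor, which satisfies one of the alternatives. Met.
Only condition (b) fails.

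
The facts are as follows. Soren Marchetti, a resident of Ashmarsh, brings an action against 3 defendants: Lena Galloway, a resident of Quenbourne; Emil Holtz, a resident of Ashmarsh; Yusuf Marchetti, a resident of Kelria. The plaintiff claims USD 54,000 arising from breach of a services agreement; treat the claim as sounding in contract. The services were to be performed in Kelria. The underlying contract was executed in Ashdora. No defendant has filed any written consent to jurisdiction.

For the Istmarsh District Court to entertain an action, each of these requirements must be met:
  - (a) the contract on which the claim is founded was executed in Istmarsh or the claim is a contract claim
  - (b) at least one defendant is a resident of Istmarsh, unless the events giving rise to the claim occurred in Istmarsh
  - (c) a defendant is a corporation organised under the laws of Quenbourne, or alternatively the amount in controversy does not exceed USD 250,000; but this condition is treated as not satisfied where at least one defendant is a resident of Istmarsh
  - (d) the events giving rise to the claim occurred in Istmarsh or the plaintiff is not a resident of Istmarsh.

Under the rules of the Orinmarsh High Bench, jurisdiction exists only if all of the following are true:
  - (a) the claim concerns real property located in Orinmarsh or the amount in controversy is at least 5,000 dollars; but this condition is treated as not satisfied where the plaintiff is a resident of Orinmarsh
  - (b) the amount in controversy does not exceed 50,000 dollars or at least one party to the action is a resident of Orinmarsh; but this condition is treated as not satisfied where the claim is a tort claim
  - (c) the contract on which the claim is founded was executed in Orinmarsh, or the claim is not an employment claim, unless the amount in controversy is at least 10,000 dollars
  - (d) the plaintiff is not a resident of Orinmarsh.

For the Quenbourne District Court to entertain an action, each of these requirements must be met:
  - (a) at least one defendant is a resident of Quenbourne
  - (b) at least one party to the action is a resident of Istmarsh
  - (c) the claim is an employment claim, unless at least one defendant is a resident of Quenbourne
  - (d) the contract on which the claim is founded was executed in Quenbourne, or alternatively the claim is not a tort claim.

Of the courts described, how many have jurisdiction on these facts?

0

The Istmarsh District Court:
  (a) The claim is a contract claim, so one alternative holds. Condition met.
  (b) No defendant resides in Istmarsh (they reside in Quenbourne, Ashmarsh, Kelria). Nor does the 'unless' clause help: the operative events occurred in Kelria, not Istmarsh. Not met.
  (c) The amount in controversy is $54,000, within the $250,000 ceiling, which satisfies one of the alternatives. And the carve-out is inapplicable — no defendant resides in Istmarsh (they reside in Quenbourne, Ashmarsh, Kelria). Condition met.
  (d) The plaintiff resides in Ashmarsh, which is not Istmarsh, which satisfies one of the alternatives. Met.
  → Not every requirement is met — no jurisdiction.
The Orinmarsh High Bench:
  (a) The amount in controversy is 54,000 dollars, which meets the 5,000 dollars floor, which satisfies one of the alternatives. The exception is not triggered, since the plaintiff resides in Ashmarsh, not Orinmarsh. Met.
  (b) The amount in controversy is 54,000 dollars, above the $50,000 ceiling; no party resides in Orinmarsh — none of the alternatives is met. Not satisfied.
  (c) The claim is a contract claim, not an employment claim — that alternative is enough. Met.
  (d) The plaintiff resides in Ashmarsh, which is not Orinmarsh. Met.
  → At least one condition fails; no jurisdiction.
The Quenbourne District Court:
  (a) Lena Galloway resides in Quenbourne. Condition met.
  (b) No party resides in Istmarsh. Fails.
  (c) The claim is a contract claim, not an employment claim. However, Lena Galloway resides in Quenbourne, so the 'unless' proviso supplies this condition. Satisfied.
  (d) The claim is a contract claim, not a tort claim, which satisfies one of the alternatives. Met.
  → No jurisdiction.
No court satisfies all of its conditions.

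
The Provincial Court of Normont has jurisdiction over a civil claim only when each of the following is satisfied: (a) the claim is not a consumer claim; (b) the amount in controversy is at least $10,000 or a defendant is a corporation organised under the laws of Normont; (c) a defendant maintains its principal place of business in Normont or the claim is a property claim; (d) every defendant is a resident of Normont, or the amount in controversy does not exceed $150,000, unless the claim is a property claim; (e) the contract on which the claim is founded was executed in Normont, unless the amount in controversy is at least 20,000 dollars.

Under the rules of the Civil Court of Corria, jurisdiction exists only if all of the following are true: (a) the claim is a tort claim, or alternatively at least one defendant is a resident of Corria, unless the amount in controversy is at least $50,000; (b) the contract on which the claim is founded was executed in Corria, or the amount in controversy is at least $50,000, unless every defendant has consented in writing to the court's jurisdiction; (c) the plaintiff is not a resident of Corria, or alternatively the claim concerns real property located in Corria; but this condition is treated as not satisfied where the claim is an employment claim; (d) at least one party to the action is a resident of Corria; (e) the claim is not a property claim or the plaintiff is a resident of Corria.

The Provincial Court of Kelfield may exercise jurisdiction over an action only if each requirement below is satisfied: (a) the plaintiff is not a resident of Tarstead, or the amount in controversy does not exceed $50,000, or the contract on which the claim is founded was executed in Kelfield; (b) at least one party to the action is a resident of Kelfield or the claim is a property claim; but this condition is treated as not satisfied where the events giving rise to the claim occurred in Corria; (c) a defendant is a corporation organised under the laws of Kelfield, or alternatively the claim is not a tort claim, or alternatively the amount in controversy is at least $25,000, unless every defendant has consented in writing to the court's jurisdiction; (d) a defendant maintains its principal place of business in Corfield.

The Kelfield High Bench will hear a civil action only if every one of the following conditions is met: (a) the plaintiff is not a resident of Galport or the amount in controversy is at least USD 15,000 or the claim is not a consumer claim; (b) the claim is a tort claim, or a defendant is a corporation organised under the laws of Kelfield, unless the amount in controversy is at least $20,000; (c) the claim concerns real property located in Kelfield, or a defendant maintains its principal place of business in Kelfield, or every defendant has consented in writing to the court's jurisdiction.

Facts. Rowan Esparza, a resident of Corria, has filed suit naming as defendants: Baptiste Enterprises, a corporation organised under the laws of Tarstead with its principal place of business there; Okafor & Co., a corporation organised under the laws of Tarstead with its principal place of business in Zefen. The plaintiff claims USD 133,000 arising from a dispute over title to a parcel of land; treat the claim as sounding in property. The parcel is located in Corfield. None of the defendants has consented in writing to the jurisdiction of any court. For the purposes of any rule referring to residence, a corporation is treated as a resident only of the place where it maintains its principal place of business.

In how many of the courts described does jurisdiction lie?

The Provincial Court of Normont:
  (a) The claim is a property claim, not a consumer claim. Met.
  (b) The amount in controversy is $133,000, which meets the $10,000 floor, which satisfies one of the alternatives. Satisfied.
  (c) The claim is a property claim, so one alternative holds. Met.
  (d) The amount in controversy is USD 133,000, within the $150,000 ceiling, so one alternative holds. Met.
  (e) No contract (and hence no place of execution) is alleged. The proviso rescues it, though: the amount in controversy is USD 133,000, which meets the 20,000 dollars floor. Satisfied.
  → Jurisdiction lies.
The Civil Court of Corria:
  (a) The claim is a property claim, not a tort claim; no defendant resides in Corria (they reside in Tarstead, Zefen) — every alternative fails. However, the amount in controversy is $133,000, which meets the $50,000 floor, so the 'unless' proviso supplies this condition. Condition met.
  (b) The amount in controversy is USD 133,000, which meets the $50,000 floor — that alternative is enough. Condition met.
  (c) The plaintiff resides in Corria; the property lies in Corfield, not Corria — every alternative fails. Fails.
  (d) Rowan Esparza resides in Corria. Satisfied.
  (e) The plaintiff resides in Corria — that alternative is enough. Satisfied.
  → The court lacks jurisdiction.
The Provincial Court of Kelfield:
  (a) The plaintiff resides in Corria, which is not Tarstead, so one alternative holds. Satisfied.
  (b) The claim is a property claim, so this disjunct is met. The carve-out does not apply: the operative events occurred in Corfield, not Corria. Condition met.
  (c) The claim is a property claim, not a tort claim, which satisfies one of the alternatives. Condition met.
  (d) The corporate defendant(s) have their principal place of business in Tarstead, Zefen, not Corfield. Not satisfied.
  → The court lacks jurisdiction.
The Kelfield High Bench:
  (a) The plaintiff resides in Corria, which is not Galport — that alternative is enough. Met.
  (b) The claim is a property claim, not a tort claim; the corporate defendant(s) are organised in Tarstead, not Kelfield — none of the alternatives is met. But the amount in controversy is 133,000 dollars, which meets the 20,000 dollars floor, and the 'unless' clause therefore excuses the requirement. Met.
  (c) The property lies in Corfield, not Kelfield; the corporate defendant(s) have their principal place of business in Tarstead, Zefen, not Kelfield; no such written consent has been filed — none of the alternatives is met. Condition not met.
  → At least one condition fails; no jurisdiction.
Courts with jurisdiction: the Provincial Court of Normont — 1 in total.

1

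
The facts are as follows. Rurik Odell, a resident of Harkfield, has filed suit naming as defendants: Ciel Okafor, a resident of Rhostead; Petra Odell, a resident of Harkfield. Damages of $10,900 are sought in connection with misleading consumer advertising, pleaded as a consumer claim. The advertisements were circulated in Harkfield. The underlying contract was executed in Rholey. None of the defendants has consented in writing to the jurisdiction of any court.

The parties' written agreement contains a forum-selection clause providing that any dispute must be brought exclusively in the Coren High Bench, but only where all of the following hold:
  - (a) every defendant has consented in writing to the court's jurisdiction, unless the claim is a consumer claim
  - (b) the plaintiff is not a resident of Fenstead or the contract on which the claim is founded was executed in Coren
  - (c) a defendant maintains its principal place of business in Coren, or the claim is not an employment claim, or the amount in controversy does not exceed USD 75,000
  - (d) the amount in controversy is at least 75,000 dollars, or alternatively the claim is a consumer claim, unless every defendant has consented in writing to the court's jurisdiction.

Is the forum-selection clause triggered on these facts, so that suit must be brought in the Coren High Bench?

Yes

The Coren High Bench:
  (a) No such written consent has been filed. But the claim is a consumer claim, and the 'unless' clause therefore excuses the requirement. Met.
  (b) The plaintiff resides in Harkfield, which is not Fenstead, so this disjunct is met. Met.
  (c) The claim is a consumer claim, not an employment claim, so this disjunct is met. Satisfied.
  (d) The claim is a consumer claim, so this disjunct is met. Condition met.
  → Forum clause is triggered.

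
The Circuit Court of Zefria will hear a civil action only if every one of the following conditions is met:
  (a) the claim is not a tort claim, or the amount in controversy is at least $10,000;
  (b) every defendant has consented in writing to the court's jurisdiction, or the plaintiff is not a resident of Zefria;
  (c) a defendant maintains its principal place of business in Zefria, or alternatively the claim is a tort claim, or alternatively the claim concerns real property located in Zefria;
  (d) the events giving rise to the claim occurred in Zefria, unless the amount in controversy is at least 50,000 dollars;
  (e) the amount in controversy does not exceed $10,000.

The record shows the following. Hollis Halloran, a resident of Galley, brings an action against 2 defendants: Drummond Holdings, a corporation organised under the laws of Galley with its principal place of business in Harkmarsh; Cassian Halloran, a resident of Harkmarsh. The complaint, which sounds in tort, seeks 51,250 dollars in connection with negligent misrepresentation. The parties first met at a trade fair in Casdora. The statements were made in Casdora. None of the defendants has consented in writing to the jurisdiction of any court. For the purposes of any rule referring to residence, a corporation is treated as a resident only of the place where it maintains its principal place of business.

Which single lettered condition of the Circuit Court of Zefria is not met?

The Circuit Court of Zefria:
  (a) The amount in controversy is 51,250 dollars, which meets the 10,000 dollars floor, which satisfies one of the alternatives. Condition met.
  (b) The plaintiff resides in Galley, which is not Zefria, so one alternative holds. Satisfied.
  (c) The claim is a tort claim, which satisfies one of the alternatives. Satisfied.
  (d) The operative events occurred in Casdora, not Zefria. The proviso rescues it, though: the amount in controversy is USD 51,250, which meets the $50,000 floor. Condition met.
  (e) The amount in controversy is $51,250, above the USD 10,000 ceiling. Condition not met.
Only condition (e) fails.

(e)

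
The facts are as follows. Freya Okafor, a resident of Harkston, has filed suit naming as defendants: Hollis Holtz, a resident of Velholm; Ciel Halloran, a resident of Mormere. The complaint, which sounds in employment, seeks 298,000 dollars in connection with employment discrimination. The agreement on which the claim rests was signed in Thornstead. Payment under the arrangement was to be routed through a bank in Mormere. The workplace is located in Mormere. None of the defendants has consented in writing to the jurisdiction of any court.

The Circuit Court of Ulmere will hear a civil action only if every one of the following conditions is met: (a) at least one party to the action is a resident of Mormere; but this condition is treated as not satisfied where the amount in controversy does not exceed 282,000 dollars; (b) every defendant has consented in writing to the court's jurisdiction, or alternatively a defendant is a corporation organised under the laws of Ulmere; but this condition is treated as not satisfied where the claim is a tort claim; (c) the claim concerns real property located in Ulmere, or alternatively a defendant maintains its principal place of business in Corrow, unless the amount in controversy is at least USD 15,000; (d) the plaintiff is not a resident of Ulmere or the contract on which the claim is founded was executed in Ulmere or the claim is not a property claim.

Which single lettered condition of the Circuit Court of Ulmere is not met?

The Circuit Court of Ulmere:
  (a) Ciel Halloran resides in Mormere. The carve-out does not apply: the amount in controversy is USD 298,000, above the $282,000 ceiling. Met.
  (b) No such written consent has been filed; no defendant is a corporation — no alternative holds. Fails.
  (c) The claim does not concern real property; no defendant is a corporation — every alternative fails. But the amount in controversy is USD 298,000, which meets the 15,000 dollars floor, and the 'unless' clause therefore excuses the requirement. Satisfied.
  (d) The plaintiff resides in Harkston, which is not Ulmere — that alternative is enough. Condition met.
Only condition (b) fails.

(b)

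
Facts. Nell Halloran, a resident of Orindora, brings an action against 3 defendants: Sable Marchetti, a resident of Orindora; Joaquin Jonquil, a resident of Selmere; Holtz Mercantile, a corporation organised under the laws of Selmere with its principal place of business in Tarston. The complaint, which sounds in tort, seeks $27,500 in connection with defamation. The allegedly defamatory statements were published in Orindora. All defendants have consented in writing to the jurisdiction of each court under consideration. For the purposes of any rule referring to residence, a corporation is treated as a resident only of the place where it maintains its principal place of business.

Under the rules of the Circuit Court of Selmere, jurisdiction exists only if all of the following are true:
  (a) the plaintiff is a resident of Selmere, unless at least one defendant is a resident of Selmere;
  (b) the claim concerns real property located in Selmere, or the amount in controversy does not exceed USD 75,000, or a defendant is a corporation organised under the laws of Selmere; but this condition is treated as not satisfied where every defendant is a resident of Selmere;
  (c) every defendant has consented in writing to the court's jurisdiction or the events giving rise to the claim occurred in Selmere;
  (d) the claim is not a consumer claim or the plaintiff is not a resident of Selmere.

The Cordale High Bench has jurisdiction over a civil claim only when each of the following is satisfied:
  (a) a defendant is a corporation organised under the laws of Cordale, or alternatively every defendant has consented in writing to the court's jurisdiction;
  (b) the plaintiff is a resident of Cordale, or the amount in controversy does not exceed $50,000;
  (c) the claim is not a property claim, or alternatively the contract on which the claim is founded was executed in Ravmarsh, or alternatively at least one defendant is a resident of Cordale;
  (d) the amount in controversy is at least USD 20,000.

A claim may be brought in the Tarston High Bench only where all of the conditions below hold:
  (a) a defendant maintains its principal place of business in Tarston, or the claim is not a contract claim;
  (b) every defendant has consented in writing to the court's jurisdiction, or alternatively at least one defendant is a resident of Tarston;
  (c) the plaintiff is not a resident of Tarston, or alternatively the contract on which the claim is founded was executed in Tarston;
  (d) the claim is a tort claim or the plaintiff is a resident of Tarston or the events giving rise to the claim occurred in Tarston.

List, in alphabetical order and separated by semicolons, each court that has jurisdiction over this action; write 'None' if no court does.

The Circuit Court of Selmere:
  (a) The plaintiff resides in Orindora, not Selmere. But Joaquin Jonquil resides in Selmere, and the 'unless' clause therefore excuses the requirement. Met.
  (b) The amount in controversy is USD 27,500, within the 75,000 dollars ceiling, so this disjunct is met. And the carve-out is inapplicable — the defendants reside as follows — Sable Marchetti in Orindora, Joaquin Jonquil in Selmere, Holtz Mercantile in Tarston — not all in Selmere. Condition met.
  (c) Every defendant has filed written consent, which satisfies one of the alternatives. Satisfied.
  (d) The claim is a tort claim, not a consumer claim, which satisfies one of the alternatives. Met.
  → Every requirement is satisfied — jurisdiction.
The Cordale High Bench:
  (a) Every defendant has filed written consent — that alternative is enough. Satisfied.
  (b) The amount in controversy is $27,500, within the 50,000 dollars ceiling, so this disjunct is met. Condition met.
  (c) The claim is a tort claim, not a property claim — that alternative is enough. Met.
  (d) The amount in controversy is 27,500 dollars, which meets the $20,000 floor. Satisfied.
  → All conditions met; jurisdiction exists.
The Tarston High Bench:
  (a) Holtz Mercantile has its principal place of business in Tarston, so one alternative holds. Condition met.
  (b) Every defendant has filed written consent, so one alternative holds. Satisfied.
  (c) The plaintiff resides in Orindora, which is not Tarston — that alternative is enough. Condition met.
  (d) The claim is a tort claim — that alternative is enough. Met.
  → The court has jurisdiction.

the Circuit Court of Selmere; the Cordale High Bench; the Tarston High Bench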